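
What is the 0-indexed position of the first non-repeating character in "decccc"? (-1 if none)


Input: decccc
Character frequencies:
  'c': 4
  'd': 1
  'e': 1
Scanning left to right for freq == 1:
  Position 0 ('d'): unique! => answer = 0

0


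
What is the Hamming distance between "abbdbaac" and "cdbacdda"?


Comparing "abbdbaac" and "cdbacdda" position by position:
  Position 0: 'a' vs 'c' => differ
  Position 1: 'b' vs 'd' => differ
  Position 2: 'b' vs 'b' => same
  Position 3: 'd' vs 'a' => differ
  Position 4: 'b' vs 'c' => differ
  Position 5: 'a' vs 'd' => differ
  Position 6: 'a' vs 'd' => differ
  Position 7: 'c' vs 'a' => differ
Total differences (Hamming distance): 7

7


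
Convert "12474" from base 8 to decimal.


Input: "12474" in base 8
Positional expansion:
  Digit '1' (value 1) x 8^4 = 4096
  Digit '2' (value 2) x 8^3 = 1024
  Digit '4' (value 4) x 8^2 = 256
  Digit '7' (value 7) x 8^1 = 56
  Digit '4' (value 4) x 8^0 = 4
Sum = 5436

5436


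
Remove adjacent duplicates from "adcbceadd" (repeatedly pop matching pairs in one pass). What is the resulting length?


Input: adcbceadd
Stack-based adjacent duplicate removal:
  Read 'a': push. Stack: a
  Read 'd': push. Stack: ad
  Read 'c': push. Stack: adc
  Read 'b': push. Stack: adcb
  Read 'c': push. Stack: adcbc
  Read 'e': push. Stack: adcbce
  Read 'a': push. Stack: adcbcea
  Read 'd': push. Stack: adcbcead
  Read 'd': matches stack top 'd' => pop. Stack: adcbcea
Final stack: "adcbcea" (length 7)

7


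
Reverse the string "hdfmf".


Input: hdfmf
Reading characters right to left:
  Position 4: 'f'
  Position 3: 'm'
  Position 2: 'f'
  Position 1: 'd'
  Position 0: 'h'
Reversed: fmfdh

fmfdh


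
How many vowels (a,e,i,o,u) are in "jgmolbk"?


Input: jgmolbk
Checking each character:
  'j' at position 0: consonant
  'g' at position 1: consonant
  'm' at position 2: consonant
  'o' at position 3: vowel (running total: 1)
  'l' at position 4: consonant
  'b' at position 5: consonant
  'k' at position 6: consonant
Total vowels: 1

1


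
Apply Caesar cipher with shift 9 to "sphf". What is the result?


Caesar cipher: shift "sphf" by 9
  's' (pos 18) + 9 = pos 1 = 'b'
  'p' (pos 15) + 9 = pos 24 = 'y'
  'h' (pos 7) + 9 = pos 16 = 'q'
  'f' (pos 5) + 9 = pos 14 = 'o'
Result: byqo

byqo


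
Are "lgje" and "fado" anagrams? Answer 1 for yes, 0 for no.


Strings: "lgje", "fado"
Sorted first:  egjl
Sorted second: adfo
Differ at position 0: 'e' vs 'a' => not anagrams

0


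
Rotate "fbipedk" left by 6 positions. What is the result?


Input: "fbipedk", rotate left by 6
First 6 characters: "fbiped"
Remaining characters: "k"
Concatenate remaining + first: "k" + "fbiped" = "kfbiped"

kfbiped


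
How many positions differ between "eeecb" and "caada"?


Comparing "eeecb" and "caada" position by position:
  Position 0: 'e' vs 'c' => DIFFER
  Position 1: 'e' vs 'a' => DIFFER
  Position 2: 'e' vs 'a' => DIFFER
  Position 3: 'c' vs 'd' => DIFFER
  Position 4: 'b' vs 'a' => DIFFER
Positions that differ: 5

5


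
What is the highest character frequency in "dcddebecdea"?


Input: dcddebecdea
Character counts:
  'a': 1
  'b': 1
  'c': 2
  'd': 4
  'e': 3
Maximum frequency: 4

4


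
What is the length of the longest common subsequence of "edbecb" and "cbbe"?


LCS of "edbecb" and "cbbe"
DP table:
           c    b    b    e
      0    0    0    0    0
  e   0    0    0    0    1
  d   0    0    0    0    1
  b   0    0    1    1    1
  e   0    0    1    1    2
  c   0    1    1    1    2
  b   0    1    2    2    2
LCS length = dp[6][4] = 2

2


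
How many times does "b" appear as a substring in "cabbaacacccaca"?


Searching for "b" in "cabbaacacccaca"
Scanning each position:
  Position 0: "c" => no
  Position 1: "a" => no
  Position 2: "b" => MATCH
  Position 3: "b" => MATCH
  Position 4: "a" => no
  Position 5: "a" => no
  Position 6: "c" => no
  Position 7: "a" => no
  Position 8: "c" => no
  Position 9: "c" => no
  Position 10: "c" => no
  Position 11: "a" => no
  Position 12: "c" => no
  Position 13: "a" => no
Total occurrences: 2

2


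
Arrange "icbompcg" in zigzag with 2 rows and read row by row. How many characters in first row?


Zigzag "icbompcg" into 2 rows:
Placing characters:
  'i' => row 0
  'c' => row 1
  'b' => row 0
  'o' => row 1
  'm' => row 0
  'p' => row 1
  'c' => row 0
  'g' => row 1
Rows:
  Row 0: "ibmc"
  Row 1: "copg"
First row length: 4

4


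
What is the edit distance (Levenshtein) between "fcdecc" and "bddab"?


Computing edit distance: "fcdecc" -> "bddab"
DP table:
           b    d    d    a    b
      0    1    2    3    4    5
  f   1    1    2    3    4    5
  c   2    2    2    3    4    5
  d   3    3    2    2    3    4
  e   4    4    3    3    3    4
  c   5    5    4    4    4    4
  c   6    6    5    5    5    5
Edit distance = dp[6][5] = 5

5


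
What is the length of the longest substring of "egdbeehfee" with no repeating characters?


Input: "egdbeehfee"
Sliding window (track last position of each char):
  Position 0 ('e'): window [0,0] length 1 -- new best
  Position 1 ('g'): window [0,1] length 2 -- new best
  Position 2 ('d'): window [0,2] length 3 -- new best
  Position 3 ('b'): window [0,3] length 4 -- new best
  Position 4 ('e'): repeat (last at 0), move window start to 1
  Position 4 ('e'): window [1,4] length 4
  Position 5 ('e'): repeat (last at 4), move window start to 5
  Position 5 ('e'): window [5,5] length 1
  Position 6 ('h'): window [5,6] length 2
  Position 7 ('f'): window [5,7] length 3
  Position 8 ('e'): repeat (last at 5), move window start to 6
  Position 8 ('e'): window [6,8] length 3
  Position 9 ('e'): repeat (last at 8), move window start to 9
  Position 9 ('e'): window [9,9] length 1
Longest substring with no repeats: "egdb" with length 4

4


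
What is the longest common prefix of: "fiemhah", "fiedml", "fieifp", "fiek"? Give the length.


Words: fiemhah, fiedml, fieifp, fiek
  Position 0: all 'f' => match
  Position 1: all 'i' => match
  Position 2: all 'e' => match
  Position 3: ('m', 'd', 'i', 'k') => mismatch, stop
LCP = "fie" (length 3)

3


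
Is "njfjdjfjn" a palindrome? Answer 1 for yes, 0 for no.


Input: njfjdjfjn
Reversed: njfjdjfjn
  Compare pos 0 ('n') with pos 8 ('n'): match
  Compare pos 1 ('j') with pos 7 ('j'): match
  Compare pos 2 ('f') with pos 6 ('f'): match
  Compare pos 3 ('j') with pos 5 ('j'): match
Result: palindrome

1


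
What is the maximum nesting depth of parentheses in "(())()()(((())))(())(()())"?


Input: "(())()()(((())))(())(()())"
Tracking depth:
  Position 0 '(': depth becomes 1
  Position 1 '(': depth becomes 2
  Position 2 ')': depth becomes 1
  Position 3 ')': depth becomes 0
  Position 4 '(': depth becomes 1
  Position 5 ')': depth becomes 0
  Position 6 '(': depth becomes 1
  Position 7 ')': depth becomes 0
  Position 8 '(': depth becomes 1
  Position 9 '(': depth becomes 2
  Position 10 '(': depth becomes 3
  Position 11 '(': depth becomes 4
  Position 12 ')': depth becomes 3
  Position 13 ')': depth becomes 2
  Position 14 ')': depth becomes 1
  Position 15 ')': depth becomes 0
  Position 16 '(': depth becomes 1
  Position 17 '(': depth becomes 2
  Position 18 ')': depth becomes 1
  Position 19 ')': depth becomes 0
  Position 20 '(': depth becomes 1
  Position 21 '(': depth becomes 2
  Position 22 ')': depth becomes 1
  Position 23 '(': depth becomes 2
  Position 24 ')': depth becomes 1
  Position 25 ')': depth becomes 0
Maximum depth reached: 4

4


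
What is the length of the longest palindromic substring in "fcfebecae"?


Input: "fcfebecae"
Checking substrings for palindromes:
  [0:3] "fcf" (len 3) => palindrome
  [3:6] "ebe" (len 3) => palindrome
Longest palindromic substring: "fcf" with length 3

3


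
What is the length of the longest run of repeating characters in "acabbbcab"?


Input: "acabbbcab"
Scanning for longest run:
  Position 1 ('c'): new char, reset run to 1
  Position 2 ('a'): new char, reset run to 1
  Position 3 ('b'): new char, reset run to 1
  Position 4 ('b'): continues run of 'b', length=2
  Position 5 ('b'): continues run of 'b', length=3
  Position 6 ('c'): new char, reset run to 1
  Position 7 ('a'): new char, reset run to 1
  Position 8 ('b'): new char, reset run to 1
Longest run: 'b' with length 3

3


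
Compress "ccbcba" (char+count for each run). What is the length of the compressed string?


Input: ccbcba
Runs:
  'c' x 2 => "c2"
  'b' x 1 => "b1"
  'c' x 1 => "c1"
  'b' x 1 => "b1"
  'a' x 1 => "a1"
Compressed: "c2b1c1b1a1"
Compressed length: 10

10


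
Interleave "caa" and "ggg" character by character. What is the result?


Interleaving "caa" and "ggg":
  Position 0: 'c' from first, 'g' from second => "cg"
  Position 1: 'a' from first, 'g' from second => "ag"
  Position 2: 'a' from first, 'g' from second => "ag"
Result: cgagag

cgagag


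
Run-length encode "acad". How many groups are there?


Input: acad
Scanning for consecutive runs:
  Group 1: 'a' x 1 (positions 0-0)
  Group 2: 'c' x 1 (positions 1-1)
  Group 3: 'a' x 1 (positions 2-2)
  Group 4: 'd' x 1 (positions 3-3)
Total groups: 4

4


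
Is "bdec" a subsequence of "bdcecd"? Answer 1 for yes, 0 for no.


Check if "bdec" is a subsequence of "bdcecd"
Greedy scan:
  Position 0 ('b'): matches sub[0] = 'b'
  Position 1 ('d'): matches sub[1] = 'd'
  Position 2 ('c'): no match needed
  Position 3 ('e'): matches sub[2] = 'e'
  Position 4 ('c'): matches sub[3] = 'c'
  Position 5 ('d'): no match needed
All 4 characters matched => is a subsequence

1


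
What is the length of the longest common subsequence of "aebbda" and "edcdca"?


LCS of "aebbda" and "edcdca"
DP table:
           e    d    c    d    c    a
      0    0    0    0    0    0    0
  a   0    0    0    0    0    0    1
  e   0    1    1    1    1    1    1
  b   0    1    1    1    1    1    1
  b   0    1    1    1    1    1    1
  d   0    1    2    2    2    2    2
  a   0    1    2    2    2    2    3
LCS length = dp[6][6] = 3

3


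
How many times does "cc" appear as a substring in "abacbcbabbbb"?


Searching for "cc" in "abacbcbabbbb"
Scanning each position:
  Position 0: "ab" => no
  Position 1: "ba" => no
  Position 2: "ac" => no
  Position 3: "cb" => no
  Position 4: "bc" => no
  Position 5: "cb" => no
  Position 6: "ba" => no
  Position 7: "ab" => no
  Position 8: "bb" => no
  Position 9: "bb" => no
  Position 10: "bb" => no
Total occurrences: 0

0


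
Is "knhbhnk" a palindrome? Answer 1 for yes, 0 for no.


Input: knhbhnk
Reversed: knhbhnk
  Compare pos 0 ('k') with pos 6 ('k'): match
  Compare pos 1 ('n') with pos 5 ('n'): match
  Compare pos 2 ('h') with pos 4 ('h'): match
Result: palindrome

1


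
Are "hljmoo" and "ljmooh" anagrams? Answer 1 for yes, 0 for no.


Strings: "hljmoo", "ljmooh"
Sorted first:  hjlmoo
Sorted second: hjlmoo
Sorted forms match => anagrams

1


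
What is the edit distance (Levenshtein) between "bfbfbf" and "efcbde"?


Computing edit distance: "bfbfbf" -> "efcbde"
DP table:
           e    f    c    b    d    e
      0    1    2    3    4    5    6
  b   1    1    2    3    3    4    5
  f   2    2    1    2    3    4    5
  b   3    3    2    2    2    3    4
  f   4    4    3    3    3    3    4
  b   5    5    4    4    3    4    4
  f   6    6    5    5    4    4    5
Edit distance = dp[6][6] = 5

5


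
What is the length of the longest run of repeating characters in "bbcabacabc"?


Input: "bbcabacabc"
Scanning for longest run:
  Position 1 ('b'): continues run of 'b', length=2
  Position 2 ('c'): new char, reset run to 1
  Position 3 ('a'): new char, reset run to 1
  Position 4 ('b'): new char, reset run to 1
  Position 5 ('a'): new char, reset run to 1
  Position 6 ('c'): new char, reset run to 1
  Position 7 ('a'): new char, reset run to 1
  Position 8 ('b'): new char, reset run to 1
  Position 9 ('c'): new char, reset run to 1
Longest run: 'b' with length 2

2


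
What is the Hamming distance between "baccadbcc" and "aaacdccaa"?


Comparing "baccadbcc" and "aaacdccaa" position by position:
  Position 0: 'b' vs 'a' => differ
  Position 1: 'a' vs 'a' => same
  Position 2: 'c' vs 'a' => differ
  Position 3: 'c' vs 'c' => same
  Position 4: 'a' vs 'd' => differ
  Position 5: 'd' vs 'c' => differ
  Position 6: 'b' vs 'c' => differ
  Position 7: 'c' vs 'a' => differ
  Position 8: 'c' vs 'a' => differ
Total differences (Hamming distance): 7

7


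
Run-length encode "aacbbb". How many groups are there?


Input: aacbbb
Scanning for consecutive runs:
  Group 1: 'a' x 2 (positions 0-1)
  Group 2: 'c' x 1 (positions 2-2)
  Group 3: 'b' x 3 (positions 3-5)
Total groups: 3

3


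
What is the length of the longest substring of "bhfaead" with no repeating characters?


Input: "bhfaead"
Sliding window (track last position of each char):
  Position 0 ('b'): window [0,0] length 1 -- new best
  Position 1 ('h'): window [0,1] length 2 -- new best
  Position 2 ('f'): window [0,2] length 3 -- new best
  Position 3 ('a'): window [0,3] length 4 -- new best
  Position 4 ('e'): window [0,4] length 5 -- new best
  Position 5 ('a'): repeat (last at 3), move window start to 4
  Position 5 ('a'): window [4,5] length 2
  Position 6 ('d'): window [4,6] length 3
Longest substring with no repeats: "bhfae" with length 5

5


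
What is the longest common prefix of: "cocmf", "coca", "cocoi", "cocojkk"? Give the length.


Words: cocmf, coca, cocoi, cocojkk
  Position 0: all 'c' => match
  Position 1: all 'o' => match
  Position 2: all 'c' => match
  Position 3: ('m', 'a', 'o', 'o') => mismatch, stop
LCP = "coc" (length 3)

3


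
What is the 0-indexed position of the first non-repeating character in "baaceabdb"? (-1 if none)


Input: baaceabdb
Character frequencies:
  'a': 3
  'b': 3
  'c': 1
  'd': 1
  'e': 1
Scanning left to right for freq == 1:
  Position 0 ('b'): freq=3, skip
  Position 1 ('a'): freq=3, skip
  Position 2 ('a'): freq=3, skip
  Position 3 ('c'): unique! => answer = 3

3


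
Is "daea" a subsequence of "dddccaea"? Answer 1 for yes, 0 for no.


Check if "daea" is a subsequence of "dddccaea"
Greedy scan:
  Position 0 ('d'): matches sub[0] = 'd'
  Position 1 ('d'): no match needed
  Position 2 ('d'): no match needed
  Position 3 ('c'): no match needed
  Position 4 ('c'): no match needed
  Position 5 ('a'): matches sub[1] = 'a'
  Position 6 ('e'): matches sub[2] = 'e'
  Position 7 ('a'): matches sub[3] = 'a'
All 4 characters matched => is a subsequence

1


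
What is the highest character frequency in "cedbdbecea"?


Input: cedbdbecea
Character counts:
  'a': 1
  'b': 2
  'c': 2
  'd': 2
  'e': 3
Maximum frequency: 3

3


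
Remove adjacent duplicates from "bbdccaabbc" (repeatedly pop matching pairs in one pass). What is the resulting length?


Input: bbdccaabbc
Stack-based adjacent duplicate removal:
  Read 'b': push. Stack: b
  Read 'b': matches stack top 'b' => pop. Stack: (empty)
  Read 'd': push. Stack: d
  Read 'c': push. Stack: dc
  Read 'c': matches stack top 'c' => pop. Stack: d
  Read 'a': push. Stack: da
  Read 'a': matches stack top 'a' => pop. Stack: d
  Read 'b': push. Stack: db
  Read 'b': matches stack top 'b' => pop. Stack: d
  Read 'c': push. Stack: dc
Final stack: "dc" (length 2)

2


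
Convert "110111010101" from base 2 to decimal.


Input: "110111010101" in base 2
Positional expansion:
  Digit '1' (value 1) x 2^11 = 2048
  Digit '1' (value 1) x 2^10 = 1024
  Digit '0' (value 0) x 2^9 = 0
  Digit '1' (value 1) x 2^8 = 256
  Digit '1' (value 1) x 2^7 = 128
  Digit '1' (value 1) x 2^6 = 64
  Digit '0' (value 0) x 2^5 = 0
  Digit '1' (value 1) x 2^4 = 16
  Digit '0' (value 0) x 2^3 = 0
  Digit '1' (value 1) x 2^2 = 4
  Digit '0' (value 0) x 2^1 = 0
  Digit '1' (value 1) x 2^0 = 1
Sum = 3541

3541


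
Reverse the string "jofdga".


Input: jofdga
Reading characters right to left:
  Position 5: 'a'
  Position 4: 'g'
  Position 3: 'd'
  Position 2: 'f'
  Position 1: 'o'
  Position 0: 'j'
Reversed: agdfoj

agdfoj


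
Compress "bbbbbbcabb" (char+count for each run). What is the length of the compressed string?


Input: bbbbbbcabb
Runs:
  'b' x 6 => "b6"
  'c' x 1 => "c1"
  'a' x 1 => "a1"
  'b' x 2 => "b2"
Compressed: "b6c1a1b2"
Compressed length: 8

8


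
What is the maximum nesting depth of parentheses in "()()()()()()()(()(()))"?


Input: "()()()()()()()(()(()))"
Tracking depth:
  Position 0 '(': depth becomes 1
  Position 1 ')': depth becomes 0
  Position 2 '(': depth becomes 1
  Position 3 ')': depth becomes 0
  Position 4 '(': depth becomes 1
  Position 5 ')': depth becomes 0
  Position 6 '(': depth becomes 1
  Position 7 ')': depth becomes 0
  Position 8 '(': depth becomes 1
  Position 9 ')': depth becomes 0
  Position 10 '(': depth becomes 1
  Position 11 ')': depth becomes 0
  Position 12 '(': depth becomes 1
  Position 13 ')': depth becomes 0
  Position 14 '(': depth becomes 1
  Position 15 '(': depth becomes 2
  Position 16 ')': depth becomes 1
  Position 17 '(': depth becomes 2
  Position 18 '(': depth becomes 3
  Position 19 ')': depth becomes 2
  Position 20 ')': depth becomes 1
  Position 21 ')': depth becomes 0
Maximum depth reached: 3

3


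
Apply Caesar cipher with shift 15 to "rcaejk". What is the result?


Caesar cipher: shift "rcaejk" by 15
  'r' (pos 17) + 15 = pos 6 = 'g'
  'c' (pos 2) + 15 = pos 17 = 'r'
  'a' (pos 0) + 15 = pos 15 = 'p'
  'e' (pos 4) + 15 = pos 19 = 't'
  'j' (pos 9) + 15 = pos 24 = 'y'
  'k' (pos 10) + 15 = pos 25 = 'z'
Result: grptyz

grptyz


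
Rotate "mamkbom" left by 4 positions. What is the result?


Input: "mamkbom", rotate left by 4
First 4 characters: "mamk"
Remaining characters: "bom"
Concatenate remaining + first: "bom" + "mamk" = "bommamk"

bommamk


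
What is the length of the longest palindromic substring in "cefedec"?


Input: "cefedec"
Checking substrings for palindromes:
  [1:4] "efe" (len 3) => palindrome
  [3:6] "ede" (len 3) => palindrome
Longest palindromic substring: "efe" with length 3

3


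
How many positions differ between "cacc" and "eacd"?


Comparing "cacc" and "eacd" position by position:
  Position 0: 'c' vs 'e' => DIFFER
  Position 1: 'a' vs 'a' => same
  Position 2: 'c' vs 'c' => same
  Position 3: 'c' vs 'd' => DIFFER
Positions that differ: 2

2


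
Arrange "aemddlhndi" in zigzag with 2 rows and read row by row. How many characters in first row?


Zigzag "aemddlhndi" into 2 rows:
Placing characters:
  'a' => row 0
  'e' => row 1
  'm' => row 0
  'd' => row 1
  'd' => row 0
  'l' => row 1
  'h' => row 0
  'n' => row 1
  'd' => row 0
  'i' => row 1
Rows:
  Row 0: "amdhd"
  Row 1: "edlni"
First row length: 5

5


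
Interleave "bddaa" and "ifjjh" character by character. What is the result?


Interleaving "bddaa" and "ifjjh":
  Position 0: 'b' from first, 'i' from second => "bi"
  Position 1: 'd' from first, 'f' from second => "df"
  Position 2: 'd' from first, 'j' from second => "dj"
  Position 3: 'a' from first, 'j' from second => "aj"
  Position 4: 'a' from first, 'h' from second => "ah"
Result: bidfdjajah

bidfdjajah


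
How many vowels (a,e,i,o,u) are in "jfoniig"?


Input: jfoniig
Checking each character:
  'j' at position 0: consonant
  'f' at position 1: consonant
  'o' at position 2: vowel (running total: 1)
  'n' at position 3: consonant
  'i' at position 4: vowel (running total: 2)
  'i' at position 5: vowel (running total: 3)
  'g' at position 6: consonant
Total vowels: 3

3


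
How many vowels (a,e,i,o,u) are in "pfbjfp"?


Input: pfbjfp
Checking each character:
  'p' at position 0: consonant
  'f' at position 1: consonant
  'b' at position 2: consonant
  'j' at position 3: consonant
  'f' at position 4: consonant
  'p' at position 5: consonant
Total vowels: 0

0


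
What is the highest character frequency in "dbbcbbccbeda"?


Input: dbbcbbccbeda
Character counts:
  'a': 1
  'b': 5
  'c': 3
  'd': 2
  'e': 1
Maximum frequency: 5

5


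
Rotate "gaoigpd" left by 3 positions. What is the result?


Input: "gaoigpd", rotate left by 3
First 3 characters: "gao"
Remaining characters: "igpd"
Concatenate remaining + first: "igpd" + "gao" = "igpdgao"

igpdgao


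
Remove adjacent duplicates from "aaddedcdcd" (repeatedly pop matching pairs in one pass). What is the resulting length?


Input: aaddedcdcd
Stack-based adjacent duplicate removal:
  Read 'a': push. Stack: a
  Read 'a': matches stack top 'a' => pop. Stack: (empty)
  Read 'd': push. Stack: d
  Read 'd': matches stack top 'd' => pop. Stack: (empty)
  Read 'e': push. Stack: e
  Read 'd': push. Stack: ed
  Read 'c': push. Stack: edc
  Read 'd': push. Stack: edcd
  Read 'c': push. Stack: edcdc
  Read 'd': push. Stack: edcdcd
Final stack: "edcdcd" (length 6)

6


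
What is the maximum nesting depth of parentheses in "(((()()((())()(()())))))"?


Input: "(((()()((())()(()())))))"
Tracking depth:
  Position 0 '(': depth becomes 1
  Position 1 '(': depth becomes 2
  Position 2 '(': depth becomes 3
  Position 3 '(': depth becomes 4
  Position 4 ')': depth becomes 3
  Position 5 '(': depth becomes 4
  Position 6 ')': depth becomes 3
  Position 7 '(': depth becomes 4
  Position 8 '(': depth becomes 5
  Position 9 '(': depth becomes 6
  Position 10 ')': depth becomes 5
  Position 11 ')': depth becomes 4
  Position 12 '(': depth becomes 5
  Position 13 ')': depth becomes 4
  Position 14 '(': depth becomes 5
  Position 15 '(': depth becomes 6
  Position 16 ')': depth becomes 5
  Position 17 '(': depth becomes 6
  Position 18 ')': depth becomes 5
  Position 19 ')': depth becomes 4
  Position 20 ')': depth becomes 3
  Position 21 ')': depth becomes 2
  Position 22 ')': depth becomes 1
  Position 23 ')': depth becomes 0
Maximum depth reached: 6

6


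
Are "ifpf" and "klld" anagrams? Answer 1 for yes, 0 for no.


Strings: "ifpf", "klld"
Sorted first:  ffip
Sorted second: dkll
Differ at position 0: 'f' vs 'd' => not anagrams

0


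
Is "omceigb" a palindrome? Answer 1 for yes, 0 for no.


Input: omceigb
Reversed: bgiecmo
  Compare pos 0 ('o') with pos 6 ('b'): MISMATCH
  Compare pos 1 ('m') with pos 5 ('g'): MISMATCH
  Compare pos 2 ('c') with pos 4 ('i'): MISMATCH
Result: not a palindrome

0


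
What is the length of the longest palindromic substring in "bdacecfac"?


Input: "bdacecfac"
Checking substrings for palindromes:
  [3:6] "cec" (len 3) => palindrome
Longest palindromic substring: "cec" with length 3

3


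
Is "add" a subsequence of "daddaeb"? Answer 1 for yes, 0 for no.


Check if "add" is a subsequence of "daddaeb"
Greedy scan:
  Position 0 ('d'): no match needed
  Position 1 ('a'): matches sub[0] = 'a'
  Position 2 ('d'): matches sub[1] = 'd'
  Position 3 ('d'): matches sub[2] = 'd'
  Position 4 ('a'): no match needed
  Position 5 ('e'): no match needed
  Position 6 ('b'): no match needed
All 3 characters matched => is a subsequence

1


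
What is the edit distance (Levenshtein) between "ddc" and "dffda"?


Computing edit distance: "ddc" -> "dffda"
DP table:
           d    f    f    d    a
      0    1    2    3    4    5
  d   1    0    1    2    3    4
  d   2    1    1    2    2    3
  c   3    2    2    2    3    3
Edit distance = dp[3][5] = 3

3


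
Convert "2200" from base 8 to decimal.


Input: "2200" in base 8
Positional expansion:
  Digit '2' (value 2) x 8^3 = 1024
  Digit '2' (value 2) x 8^2 = 128
  Digit '0' (value 0) x 8^1 = 0
  Digit '0' (value 0) x 8^0 = 0
Sum = 1152

1152


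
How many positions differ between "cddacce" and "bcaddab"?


Comparing "cddacce" and "bcaddab" position by position:
  Position 0: 'c' vs 'b' => DIFFER
  Position 1: 'd' vs 'c' => DIFFER
  Position 2: 'd' vs 'a' => DIFFER
  Position 3: 'a' vs 'd' => DIFFER
  Position 4: 'c' vs 'd' => DIFFER
  Position 5: 'c' vs 'a' => DIFFER
  Position 6: 'e' vs 'b' => DIFFER
Positions that differ: 7

7


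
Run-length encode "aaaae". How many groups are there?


Input: aaaae
Scanning for consecutive runs:
  Group 1: 'a' x 4 (positions 0-3)
  Group 2: 'e' x 1 (positions 4-4)
Total groups: 2

2


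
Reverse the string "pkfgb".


Input: pkfgb
Reading characters right to left:
  Position 4: 'b'
  Position 3: 'g'
  Position 2: 'f'
  Position 1: 'k'
  Position 0: 'p'
Reversed: bgfkp

bgfkp


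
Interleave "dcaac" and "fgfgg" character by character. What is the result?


Interleaving "dcaac" and "fgfgg":
  Position 0: 'd' from first, 'f' from second => "df"
  Position 1: 'c' from first, 'g' from second => "cg"
  Position 2: 'a' from first, 'f' from second => "af"
  Position 3: 'a' from first, 'g' from second => "ag"
  Position 4: 'c' from first, 'g' from second => "cg"
Result: dfcgafagcg

dfcgafagcg


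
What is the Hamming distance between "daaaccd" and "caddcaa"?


Comparing "daaaccd" and "caddcaa" position by position:
  Position 0: 'd' vs 'c' => differ
  Position 1: 'a' vs 'a' => same
  Position 2: 'a' vs 'd' => differ
  Position 3: 'a' vs 'd' => differ
  Position 4: 'c' vs 'c' => same
  Position 5: 'c' vs 'a' => differ
  Position 6: 'd' vs 'a' => differ
Total differences (Hamming distance): 5

5


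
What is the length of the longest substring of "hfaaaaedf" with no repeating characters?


Input: "hfaaaaedf"
Sliding window (track last position of each char):
  Position 0 ('h'): window [0,0] length 1 -- new best
  Position 1 ('f'): window [0,1] length 2 -- new best
  Position 2 ('a'): window [0,2] length 3 -- new best
  Position 3 ('a'): repeat (last at 2), move window start to 3
  Position 3 ('a'): window [3,3] length 1
  Position 4 ('a'): repeat (last at 3), move window start to 4
  Position 4 ('a'): window [4,4] length 1
  Position 5 ('a'): repeat (last at 4), move window start to 5
  Position 5 ('a'): window [5,5] length 1
  Position 6 ('e'): window [5,6] length 2
  Position 7 ('d'): window [5,7] length 3
  Position 8 ('f'): window [5,8] length 4 -- new best
Longest substring with no repeats: "aedf" with length 4

4


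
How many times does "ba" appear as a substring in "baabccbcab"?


Searching for "ba" in "baabccbcab"
Scanning each position:
  Position 0: "ba" => MATCH
  Position 1: "aa" => no
  Position 2: "ab" => no
  Position 3: "bc" => no
  Position 4: "cc" => no
  Position 5: "cb" => no
  Position 6: "bc" => no
  Position 7: "ca" => no
  Position 8: "ab" => no
Total occurrences: 1

1


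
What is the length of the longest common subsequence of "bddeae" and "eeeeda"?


LCS of "bddeae" and "eeeeda"
DP table:
           e    e    e    e    d    a
      0    0    0    0    0    0    0
  b   0    0    0    0    0    0    0
  d   0    0    0    0    0    1    1
  d   0    0    0    0    0    1    1
  e   0    1    1    1    1    1    1
  a   0    1    1    1    1    1    2
  e   0    1    2    2    2    2    2
LCS length = dp[6][6] = 2

2


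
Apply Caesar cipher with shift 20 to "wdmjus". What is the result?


Caesar cipher: shift "wdmjus" by 20
  'w' (pos 22) + 20 = pos 16 = 'q'
  'd' (pos 3) + 20 = pos 23 = 'x'
  'm' (pos 12) + 20 = pos 6 = 'g'
  'j' (pos 9) + 20 = pos 3 = 'd'
  'u' (pos 20) + 20 = pos 14 = 'o'
  's' (pos 18) + 20 = pos 12 = 'm'
Result: qxgdom

qxgdom


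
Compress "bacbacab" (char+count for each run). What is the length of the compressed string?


Input: bacbacab
Runs:
  'b' x 1 => "b1"
  'a' x 1 => "a1"
  'c' x 1 => "c1"
  'b' x 1 => "b1"
  'a' x 1 => "a1"
  'c' x 1 => "c1"
  'a' x 1 => "a1"
  'b' x 1 => "b1"
Compressed: "b1a1c1b1a1c1a1b1"
Compressed length: 16

16


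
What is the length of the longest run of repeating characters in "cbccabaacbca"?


Input: "cbccabaacbca"
Scanning for longest run:
  Position 1 ('b'): new char, reset run to 1
  Position 2 ('c'): new char, reset run to 1
  Position 3 ('c'): continues run of 'c', length=2
  Position 4 ('a'): new char, reset run to 1
  Position 5 ('b'): new char, reset run to 1
  Position 6 ('a'): new char, reset run to 1
  Position 7 ('a'): continues run of 'a', length=2
  Position 8 ('c'): new char, reset run to 1
  Position 9 ('b'): new char, reset run to 1
  Position 10 ('c'): new char, reset run to 1
  Position 11 ('a'): new char, reset run to 1
Longest run: 'c' with length 2

2


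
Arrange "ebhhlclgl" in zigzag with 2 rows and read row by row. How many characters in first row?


Zigzag "ebhhlclgl" into 2 rows:
Placing characters:
  'e' => row 0
  'b' => row 1
  'h' => row 0
  'h' => row 1
  'l' => row 0
  'c' => row 1
  'l' => row 0
  'g' => row 1
  'l' => row 0
Rows:
  Row 0: "ehlll"
  Row 1: "bhcg"
First row length: 5

5


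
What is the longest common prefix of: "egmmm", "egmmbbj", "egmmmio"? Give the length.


Words: egmmm, egmmbbj, egmmmio
  Position 0: all 'e' => match
  Position 1: all 'g' => match
  Position 2: all 'm' => match
  Position 3: all 'm' => match
  Position 4: ('m', 'b', 'm') => mismatch, stop
LCP = "egmm" (length 4)

4


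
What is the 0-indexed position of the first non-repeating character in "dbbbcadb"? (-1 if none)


Input: dbbbcadb
Character frequencies:
  'a': 1
  'b': 4
  'c': 1
  'd': 2
Scanning left to right for freq == 1:
  Position 0 ('d'): freq=2, skip
  Position 1 ('b'): freq=4, skip
  Position 2 ('b'): freq=4, skip
  Position 3 ('b'): freq=4, skip
  Position 4 ('c'): unique! => answer = 4

4


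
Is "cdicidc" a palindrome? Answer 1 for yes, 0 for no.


Input: cdicidc
Reversed: cdicidc
  Compare pos 0 ('c') with pos 6 ('c'): match
  Compare pos 1 ('d') with pos 5 ('d'): match
  Compare pos 2 ('i') with pos 4 ('i'): match
Result: palindrome

1


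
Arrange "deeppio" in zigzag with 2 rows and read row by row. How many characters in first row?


Zigzag "deeppio" into 2 rows:
Placing characters:
  'd' => row 0
  'e' => row 1
  'e' => row 0
  'p' => row 1
  'p' => row 0
  'i' => row 1
  'o' => row 0
Rows:
  Row 0: "depo"
  Row 1: "epi"
First row length: 4

4


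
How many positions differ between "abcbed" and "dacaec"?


Comparing "abcbed" and "dacaec" position by position:
  Position 0: 'a' vs 'd' => DIFFER
  Position 1: 'b' vs 'a' => DIFFER
  Position 2: 'c' vs 'c' => same
  Position 3: 'b' vs 'a' => DIFFER
  Position 4: 'e' vs 'e' => same
  Position 5: 'd' vs 'c' => DIFFER
Positions that differ: 4

4


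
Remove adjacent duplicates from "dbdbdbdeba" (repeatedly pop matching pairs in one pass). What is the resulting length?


Input: dbdbdbdeba
Stack-based adjacent duplicate removal:
  Read 'd': push. Stack: d
  Read 'b': push. Stack: db
  Read 'd': push. Stack: dbd
  Read 'b': push. Stack: dbdb
  Read 'd': push. Stack: dbdbd
  Read 'b': push. Stack: dbdbdb
  Read 'd': push. Stack: dbdbdbd
  Read 'e': push. Stack: dbdbdbde
  Read 'b': push. Stack: dbdbdbdeb
  Read 'a': push. Stack: dbdbdbdeba
Final stack: "dbdbdbdeba" (length 10)

10


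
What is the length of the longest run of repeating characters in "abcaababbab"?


Input: "abcaababbab"
Scanning for longest run:
  Position 1 ('b'): new char, reset run to 1
  Position 2 ('c'): new char, reset run to 1
  Position 3 ('a'): new char, reset run to 1
  Position 4 ('a'): continues run of 'a', length=2
  Position 5 ('b'): new char, reset run to 1
  Position 6 ('a'): new char, reset run to 1
  Position 7 ('b'): new char, reset run to 1
  Position 8 ('b'): continues run of 'b', length=2
  Position 9 ('a'): new char, reset run to 1
  Position 10 ('b'): new char, reset run to 1
Longest run: 'a' with length 2

2


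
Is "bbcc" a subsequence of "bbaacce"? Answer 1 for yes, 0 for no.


Check if "bbcc" is a subsequence of "bbaacce"
Greedy scan:
  Position 0 ('b'): matches sub[0] = 'b'
  Position 1 ('b'): matches sub[1] = 'b'
  Position 2 ('a'): no match needed
  Position 3 ('a'): no match needed
  Position 4 ('c'): matches sub[2] = 'c'
  Position 5 ('c'): matches sub[3] = 'c'
  Position 6 ('e'): no match needed
All 4 characters matched => is a subsequence

1


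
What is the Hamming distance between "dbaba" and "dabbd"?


Comparing "dbaba" and "dabbd" position by position:
  Position 0: 'd' vs 'd' => same
  Position 1: 'b' vs 'a' => differ
  Position 2: 'a' vs 'b' => differ
  Position 3: 'b' vs 'b' => same
  Position 4: 'a' vs 'd' => differ
Total differences (Hamming distance): 3

3


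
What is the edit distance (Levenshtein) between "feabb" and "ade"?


Computing edit distance: "feabb" -> "ade"
DP table:
           a    d    e
      0    1    2    3
  f   1    1    2    3
  e   2    2    2    2
  a   3    2    3    3
  b   4    3    3    4
  b   5    4    4    4
Edit distance = dp[5][3] = 4

4


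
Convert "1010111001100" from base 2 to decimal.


Input: "1010111001100" in base 2
Positional expansion:
  Digit '1' (value 1) x 2^12 = 4096
  Digit '0' (value 0) x 2^11 = 0
  Digit '1' (value 1) x 2^10 = 1024
  Digit '0' (value 0) x 2^9 = 0
  Digit '1' (value 1) x 2^8 = 256
  Digit '1' (value 1) x 2^7 = 128
  Digit '1' (value 1) x 2^6 = 64
  Digit '0' (value 0) x 2^5 = 0
  Digit '0' (value 0) x 2^4 = 0
  Digit '1' (value 1) x 2^3 = 8
  Digit '1' (value 1) x 2^2 = 4
  Digit '0' (value 0) x 2^1 = 0
  Digit '0' (value 0) x 2^0 = 0
Sum = 5580

5580


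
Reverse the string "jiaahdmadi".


Input: jiaahdmadi
Reading characters right to left:
  Position 9: 'i'
  Position 8: 'd'
  Position 7: 'a'
  Position 6: 'm'
  Position 5: 'd'
  Position 4: 'h'
  Position 3: 'a'
  Position 2: 'a'
  Position 1: 'i'
  Position 0: 'j'
Reversed: idamdhaaij

idamdhaaij


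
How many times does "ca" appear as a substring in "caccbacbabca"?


Searching for "ca" in "caccbacbabca"
Scanning each position:
  Position 0: "ca" => MATCH
  Position 1: "ac" => no
  Position 2: "cc" => no
  Position 3: "cb" => no
  Position 4: "ba" => no
  Position 5: "ac" => no
  Position 6: "cb" => no
  Position 7: "ba" => no
  Position 8: "ab" => no
  Position 9: "bc" => no
  Position 10: "ca" => MATCH
Total occurrences: 2

2


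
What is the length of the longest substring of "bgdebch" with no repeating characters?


Input: "bgdebch"
Sliding window (track last position of each char):
  Position 0 ('b'): window [0,0] length 1 -- new best
  Position 1 ('g'): window [0,1] length 2 -- new best
  Position 2 ('d'): window [0,2] length 3 -- new best
  Position 3 ('e'): window [0,3] length 4 -- new best
  Position 4 ('b'): repeat (last at 0), move window start to 1
  Position 4 ('b'): window [1,4] length 4
  Position 5 ('c'): window [1,5] length 5 -- new best
  Position 6 ('h'): window [1,6] length 6 -- new best
Longest substring with no repeats: "gdebch" with length 6

6


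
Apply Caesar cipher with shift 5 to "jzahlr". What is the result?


Caesar cipher: shift "jzahlr" by 5
  'j' (pos 9) + 5 = pos 14 = 'o'
  'z' (pos 25) + 5 = pos 4 = 'e'
  'a' (pos 0) + 5 = pos 5 = 'f'
  'h' (pos 7) + 5 = pos 12 = 'm'
  'l' (pos 11) + 5 = pos 16 = 'q'
  'r' (pos 17) + 5 = pos 22 = 'w'
Result: oefmqw

oefmqw


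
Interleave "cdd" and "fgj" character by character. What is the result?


Interleaving "cdd" and "fgj":
  Position 0: 'c' from first, 'f' from second => "cf"
  Position 1: 'd' from first, 'g' from second => "dg"
  Position 2: 'd' from first, 'j' from second => "dj"
Result: cfdgdj

cfdgdj


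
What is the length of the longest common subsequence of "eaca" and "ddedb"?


LCS of "eaca" and "ddedb"
DP table:
           d    d    e    d    b
      0    0    0    0    0    0
  e   0    0    0    1    1    1
  a   0    0    0    1    1    1
  c   0    0    0    1    1    1
  a   0    0    0    1    1    1
LCS length = dp[4][5] = 1

1


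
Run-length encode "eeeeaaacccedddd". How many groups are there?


Input: eeeeaaacccedddd
Scanning for consecutive runs:
  Group 1: 'e' x 4 (positions 0-3)
  Group 2: 'a' x 3 (positions 4-6)
  Group 3: 'c' x 3 (positions 7-9)
  Group 4: 'e' x 1 (positions 10-10)
  Group 5: 'd' x 4 (positions 11-14)
Total groups: 5

5


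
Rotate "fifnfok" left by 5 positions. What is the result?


Input: "fifnfok", rotate left by 5
First 5 characters: "fifnf"
Remaining characters: "ok"
Concatenate remaining + first: "ok" + "fifnf" = "okfifnf"

okfifnf


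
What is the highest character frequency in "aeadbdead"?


Input: aeadbdead
Character counts:
  'a': 3
  'b': 1
  'd': 3
  'e': 2
Maximum frequency: 3

3


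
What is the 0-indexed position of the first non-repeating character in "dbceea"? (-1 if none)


Input: dbceea
Character frequencies:
  'a': 1
  'b': 1
  'c': 1
  'd': 1
  'e': 2
Scanning left to right for freq == 1:
  Position 0 ('d'): unique! => answer = 0

0


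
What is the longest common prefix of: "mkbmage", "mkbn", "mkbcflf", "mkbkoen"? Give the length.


Words: mkbmage, mkbn, mkbcflf, mkbkoen
  Position 0: all 'm' => match
  Position 1: all 'k' => match
  Position 2: all 'b' => match
  Position 3: ('m', 'n', 'c', 'k') => mismatch, stop
LCP = "mkb" (length 3)

3


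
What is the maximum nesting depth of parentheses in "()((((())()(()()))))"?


Input: "()((((())()(()()))))"
Tracking depth:
  Position 0 '(': depth becomes 1
  Position 1 ')': depth becomes 0
  Position 2 '(': depth becomes 1
  Position 3 '(': depth becomes 2
  Position 4 '(': depth becomes 3
  Position 5 '(': depth becomes 4
  Position 6 '(': depth becomes 5
  Position 7 ')': depth becomes 4
  Position 8 ')': depth becomes 3
  Position 9 '(': depth becomes 4
  Position 10 ')': depth becomes 3
  Position 11 '(': depth becomes 4
  Position 12 '(': depth becomes 5
  Position 13 ')': depth becomes 4
  Position 14 '(': depth becomes 5
  Position 15 ')': depth becomes 4
  Position 16 ')': depth becomes 3
  Position 17 ')': depth becomes 2
  Position 18 ')': depth becomes 1
  Position 19 ')': depth becomes 0
Maximum depth reached: 5

5


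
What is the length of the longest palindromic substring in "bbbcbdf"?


Input: "bbbcbdf"
Checking substrings for palindromes:
  [0:3] "bbb" (len 3) => palindrome
  [2:5] "bcb" (len 3) => palindrome
  [0:2] "bb" (len 2) => palindrome
  [1:3] "bb" (len 2) => palindrome
Longest palindromic substring: "bbb" with length 3

3


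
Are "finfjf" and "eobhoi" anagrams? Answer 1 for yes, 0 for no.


Strings: "finfjf", "eobhoi"
Sorted first:  fffijn
Sorted second: behioo
Differ at position 0: 'f' vs 'b' => not anagrams

0


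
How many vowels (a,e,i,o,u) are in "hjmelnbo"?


Input: hjmelnbo
Checking each character:
  'h' at position 0: consonant
  'j' at position 1: consonant
  'm' at position 2: consonant
  'e' at position 3: vowel (running total: 1)
  'l' at position 4: consonant
  'n' at position 5: consonant
  'b' at position 6: consonant
  'o' at position 7: vowel (running total: 2)
Total vowels: 2

2


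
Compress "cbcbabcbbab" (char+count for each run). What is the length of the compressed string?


Input: cbcbabcbbab
Runs:
  'c' x 1 => "c1"
  'b' x 1 => "b1"
  'c' x 1 => "c1"
  'b' x 1 => "b1"
  'a' x 1 => "a1"
  'b' x 1 => "b1"
  'c' x 1 => "c1"
  'b' x 2 => "b2"
  'a' x 1 => "a1"
  'b' x 1 => "b1"
Compressed: "c1b1c1b1a1b1c1b2a1b1"
Compressed length: 20

20


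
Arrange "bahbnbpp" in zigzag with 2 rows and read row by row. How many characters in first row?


Zigzag "bahbnbpp" into 2 rows:
Placing characters:
  'b' => row 0
  'a' => row 1
  'h' => row 0
  'b' => row 1
  'n' => row 0
  'b' => row 1
  'p' => row 0
  'p' => row 1
Rows:
  Row 0: "bhnp"
  Row 1: "abbp"
First row length: 4

4


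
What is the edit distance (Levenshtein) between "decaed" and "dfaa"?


Computing edit distance: "decaed" -> "dfaa"
DP table:
           d    f    a    a
      0    1    2    3    4
  d   1    0    1    2    3
  e   2    1    1    2    3
  c   3    2    2    2    3
  a   4    3    3    2    2
  e   5    4    4    3    3
  d   6    5    5    4    4
Edit distance = dp[6][4] = 4

4


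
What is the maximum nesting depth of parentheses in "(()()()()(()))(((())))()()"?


Input: "(()()()()(()))(((())))()()"
Tracking depth:
  Position 0 '(': depth becomes 1
  Position 1 '(': depth becomes 2
  Position 2 ')': depth becomes 1
  Position 3 '(': depth becomes 2
  Position 4 ')': depth becomes 1
  Position 5 '(': depth becomes 2
  Position 6 ')': depth becomes 1
  Position 7 '(': depth becomes 2
  Position 8 ')': depth becomes 1
  Position 9 '(': depth becomes 2
  Position 10 '(': depth becomes 3
  Position 11 ')': depth becomes 2
  Position 12 ')': depth becomes 1
  Position 13 ')': depth becomes 0
  Position 14 '(': depth becomes 1
  Position 15 '(': depth becomes 2
  Position 16 '(': depth becomes 3
  Position 17 '(': depth becomes 4
  Position 18 ')': depth becomes 3
  Position 19 ')': depth becomes 2
  Position 20 ')': depth becomes 1
  Position 21 ')': depth becomes 0
  Position 22 '(': depth becomes 1
  Position 23 ')': depth becomes 0
  Position 24 '(': depth becomes 1
  Position 25 ')': depth becomes 0
Maximum depth reached: 4

4
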